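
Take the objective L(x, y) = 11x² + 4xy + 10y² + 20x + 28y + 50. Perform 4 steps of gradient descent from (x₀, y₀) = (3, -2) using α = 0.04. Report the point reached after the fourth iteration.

∇L = (22x + 4y + 20, 4x + 20y + 28)
(x₁, y₁) = (3, -2) − 0.04·(78, 0) = (-0.12, -2)
(x₂, y₂) = (-0.12, -2) − 0.04·(9.36, -12.48) = (-0.4944, -1.5008)
(x₃, y₃) = (-0.4944, -1.5008) − 0.04·(3.12, -3.9936) = (-0.6192, -1.341056)
(x₄, y₄) = (-0.6192, -1.341056) − 0.04·(1.013376, -1.29792) = (-0.65973504, -1.2891392)

(-0.65973504, -1.2891392)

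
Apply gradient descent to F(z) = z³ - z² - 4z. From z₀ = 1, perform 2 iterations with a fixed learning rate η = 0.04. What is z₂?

1.219072

F′(z) = 3z² - 2z - 4
Step 1: F′(1) = -3; z₁ = 1 − 0.04·(-3) = 1.12
Step 2: F′(1.12) = -2.4768; z₂ = 1.12 − 0.04·(-2.4768) = 1.219072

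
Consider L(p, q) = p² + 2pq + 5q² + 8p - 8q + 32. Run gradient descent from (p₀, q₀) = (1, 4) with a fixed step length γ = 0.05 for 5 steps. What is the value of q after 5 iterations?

∇L = (2p + 2q + 8, 2p + 10q - 8)
(p₁, q₁) = (1, 4) − 0.05·(18, 34) = (0.1, 2.3)
(p₂, q₂) = (0.1, 2.3) − 0.05·(12.8, 15.2) = (-0.54, 1.54)
(p₃, q₃) = (-0.54, 1.54) − 0.05·(10, 6.32) = (-1.04, 1.224)
(p₄, q₄) = (-1.04, 1.224) − 0.05·(8.368, 2.16) = (-1.4584, 1.116)
(p₅, q₅) = (-1.4584, 1.116) − 0.05·(7.3152, 0.2432) = (-1.82416, 1.10384)
q = 1.10384

1.10384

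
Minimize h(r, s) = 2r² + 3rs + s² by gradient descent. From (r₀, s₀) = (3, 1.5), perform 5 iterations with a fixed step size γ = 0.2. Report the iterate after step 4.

∇h = (4r + 3s, 3r + 2s)
Step 1: at (3, 1.5), ∇h = (16.5, 12) → (3, 1.5) − 0.2·(16.5, 12) = (-0.3, -0.9)
Step 2: at (-0.3, -0.9), ∇h = (-3.9, -2.7) → (-0.3, -0.9) − 0.2·(-3.9, -2.7) = (0.48, -0.36)
Step 3: at (0.48, -0.36), ∇h = (0.84, 0.72) → (0.48, -0.36) − 0.2·(0.84, 0.72) = (0.312, -0.504)
Step 4: at (0.312, -0.504), ∇h = (-0.264, -0.072) → (0.312, -0.504) − 0.2·(-0.264, -0.072) = (0.3648, -0.4896)

(0.3648, -0.4896)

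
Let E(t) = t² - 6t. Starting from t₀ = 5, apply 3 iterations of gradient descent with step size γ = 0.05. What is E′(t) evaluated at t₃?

2.916

E′(t) = 2t - 6
t₁ = 5 − 0.05·4 = 4.8
t₂ = 4.8 − 0.05·3.6 = 4.62
t₃ = 4.62 − 0.05·3.24 = 4.458
E′(t) at (4.458) = 2.916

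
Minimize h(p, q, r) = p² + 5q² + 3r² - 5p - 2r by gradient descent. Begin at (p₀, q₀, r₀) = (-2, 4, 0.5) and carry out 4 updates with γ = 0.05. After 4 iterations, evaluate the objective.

∇h = (2p - 5, 10q, 6r - 2)
(p₁, q₁, r₁) = (-2, 4, 0.5) − 0.05·(-9, 40, 1) = (-1.55, 2, 0.45)
(p₂, q₂, r₂) = (-1.55, 2, 0.45) − 0.05·(-8.1, 20, 0.7) = (-1.145, 1, 0.415)
(p₃, q₃, r₃) = (-1.145, 1, 0.415) − 0.05·(-7.29, 10, 0.49) = (-0.7805, 0.5, 0.3905)
(p₄, q₄, r₄) = (-0.7805, 0.5, 0.3905) − 0.05·(-6.561, 5, 0.343) = (-0.45245, 0.25, 0.37335)
h(-0.45245, 0.25, 0.37335) = 2.45093167

2.45093167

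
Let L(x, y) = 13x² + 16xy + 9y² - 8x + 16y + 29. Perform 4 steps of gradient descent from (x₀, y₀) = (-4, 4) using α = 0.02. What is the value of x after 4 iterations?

∇L = (26x + 16y - 8, 16x + 18y + 16)
(x₁, y₁) = (-4, 4) − 0.02·(-48, 24) = (-3.04, 3.52)
(x₂, y₂) = (-3.04, 3.52) − 0.02·(-30.72, 30.72) = (-2.4256, 2.9056)
(x₃, y₃) = (-2.4256, 2.9056) − 0.02·(-24.576, 29.4912) = (-1.93408, 2.315776)
(x₄, y₄) = (-1.93408, 2.315776) − 0.02·(-21.233664, 26.738688) = (-1.50940672, 1.78100224)
x = -1.50940672

-1.50940672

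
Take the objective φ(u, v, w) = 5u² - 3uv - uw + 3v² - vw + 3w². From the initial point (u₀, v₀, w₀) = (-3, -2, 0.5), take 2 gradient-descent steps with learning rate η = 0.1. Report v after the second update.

∇φ = (10u - 3v - w, -3u + 6v - w, -u - v + 6w)
(u₁, v₁, w₁) = (-3, -2, 0.5) − 0.1·(-24.5, -3.5, 8) = (-0.55, -1.65, -0.3)
(u₂, v₂, w₂) = (-0.55, -1.65, -0.3) − 0.1·(-0.25, -7.95, 0.4) = (-0.525, -0.855, -0.34)
v = -0.855

-0.855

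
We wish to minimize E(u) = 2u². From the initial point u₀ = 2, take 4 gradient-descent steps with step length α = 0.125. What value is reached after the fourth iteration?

0.125

E′(u) = 4u
Step 1: E′(2) = 8; u₁ = 2 − 0.125·8 = 1
Step 2: E′(1) = 4; u₂ = 1 − 0.125·4 = 0.5
Step 3: E′(0.5) = 2; u₃ = 0.5 − 0.125·2 = 0.25
Step 4: E′(0.25) = 1; u₄ = 0.25 − 0.125·1 = 0.125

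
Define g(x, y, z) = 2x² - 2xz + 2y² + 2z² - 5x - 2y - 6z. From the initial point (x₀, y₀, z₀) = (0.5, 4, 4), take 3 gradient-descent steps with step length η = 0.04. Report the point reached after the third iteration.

(1.545696, 2.574464, 3.175616)

∇g = (4x - 2z - 5, 4y - 2, -2x + 4z - 6)
(x₁, y₁, z₁) = (0.5, 4, 4) − 0.04·(-11, 14, 9) = (0.94, 3.44, 3.64)
(x₂, y₂, z₂) = (0.94, 3.44, 3.64) − 0.04·(-8.52, 11.76, 6.68) = (1.2808, 2.9696, 3.3728)
(x₃, y₃, z₃) = (1.2808, 2.9696, 3.3728) − 0.04·(-6.6224, 9.8784, 4.9296) = (1.545696, 2.574464, 3.175616)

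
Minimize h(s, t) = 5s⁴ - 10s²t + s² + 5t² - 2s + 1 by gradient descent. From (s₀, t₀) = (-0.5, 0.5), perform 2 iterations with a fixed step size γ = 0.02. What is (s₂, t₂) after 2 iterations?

(-0.4715404, 0.40802)

∇h = (20s³ - 20st + 2s - 2, -10s² + 10t)
(s₁, t₁) = (-0.5, 0.5) − 0.02·(-0.5, 2.5) = (-0.49, 0.45)
(s₂, t₂) = (-0.49, 0.45) − 0.02·(-0.92298, 2.099) = (-0.4715404, 0.40802)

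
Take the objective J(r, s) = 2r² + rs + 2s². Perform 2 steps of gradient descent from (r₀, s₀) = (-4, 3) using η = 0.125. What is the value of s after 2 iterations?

1.296875

∇J = (4r + s, r + 4s)
Step 1: at (-4, 3), ∇J = (-13, 8) → (-4, 3) − 0.125·(-13, 8) = (-2.375, 2)
Step 2: at (-2.375, 2), ∇J = (-7.5, 5.625) → (-2.375, 2) − 0.125·(-7.5, 5.625) = (-1.4375, 1.296875)
s = 1.296875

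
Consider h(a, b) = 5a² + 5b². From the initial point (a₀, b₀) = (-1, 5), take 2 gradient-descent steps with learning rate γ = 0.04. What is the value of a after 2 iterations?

∇h = (10a, 10b)
(a₁, b₁) = (-1, 5) − 0.04·(-10, 50) = (-0.6, 3)
(a₂, b₂) = (-0.6, 3) − 0.04·(-6, 30) = (-0.36, 1.8)
a = -0.36

-0.36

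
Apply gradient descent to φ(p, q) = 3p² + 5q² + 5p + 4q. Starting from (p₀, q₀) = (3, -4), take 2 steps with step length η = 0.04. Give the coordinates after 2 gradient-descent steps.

(1.3808, -1.696)

∇φ = (6p + 5, 10q + 4)
(p₁, q₁) = (3, -4) − 0.04·(23, -36) = (2.08, -2.56)
(p₂, q₂) = (2.08, -2.56) − 0.04·(17.48, -21.6) = (1.3808, -1.696)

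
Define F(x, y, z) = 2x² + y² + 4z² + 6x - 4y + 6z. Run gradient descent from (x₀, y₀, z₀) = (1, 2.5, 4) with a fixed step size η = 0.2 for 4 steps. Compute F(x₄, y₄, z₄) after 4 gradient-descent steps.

-9.22991552

∇F = (4x + 6, 2y - 4, 8z + 6)
(x₁, y₁, z₁) = (1, 2.5, 4) − 0.2·(10, 1, 38) = (-1, 2.3, -3.6)
(x₂, y₂, z₂) = (-1, 2.3, -3.6) − 0.2·(2, 0.6, -22.8) = (-1.4, 2.18, 0.96)
(x₃, y₃, z₃) = (-1.4, 2.18, 0.96) − 0.2·(0.4, 0.36, 13.68) = (-1.48, 2.108, -1.776)
(x₄, y₄, z₄) = (-1.48, 2.108, -1.776) − 0.2·(0.08, 0.216, -8.208) = (-1.496, 2.0648, -0.1344)
F(-1.496, 2.0648, -0.1344) = -9.22991552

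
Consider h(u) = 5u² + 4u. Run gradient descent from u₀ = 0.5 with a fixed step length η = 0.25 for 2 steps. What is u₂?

h′(u) = 10u + 4
u₁ = 0.5 − 0.25·9 = -1.75
u₂ = -1.75 − 0.25·(-13.5) = 1.625

1.625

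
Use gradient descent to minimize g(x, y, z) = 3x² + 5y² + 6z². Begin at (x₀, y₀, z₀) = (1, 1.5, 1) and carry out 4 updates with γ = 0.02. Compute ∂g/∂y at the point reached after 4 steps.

∇g = (6x, 10y, 12z)
Step 1: at (1, 1.5, 1), ∇g = (6, 15, 12) → (1, 1.5, 1) − 0.02·(6, 15, 12) = (0.88, 1.2, 0.76)
Step 2: at (0.88, 1.2, 0.76), ∇g = (5.28, 12, 9.12) → (0.88, 1.2, 0.76) − 0.02·(5.28, 12, 9.12) = (0.7744, 0.96, 0.5776)
Step 3: at (0.7744, 0.96, 0.5776), ∇g = (4.6464, 9.6, 6.9312) → (0.7744, 0.96, 0.5776) − 0.02·(4.6464, 9.6, 6.9312) = (0.681472, 0.768, 0.438976)
Step 4: at (0.681472, 0.768, 0.438976), ∇g = (4.088832, 7.68, 5.267712) → (0.681472, 0.768, 0.438976) − 0.02·(4.088832, 7.68, 5.267712) = (0.59969536, 0.6144, 0.33362176)
∂g/∂y at (0.59969536, 0.6144, 0.33362176) = 6.144

6.144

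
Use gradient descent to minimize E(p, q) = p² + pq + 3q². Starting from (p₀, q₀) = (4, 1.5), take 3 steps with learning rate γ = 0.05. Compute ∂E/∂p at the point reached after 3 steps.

5.72875

∇E = (2p + q, p + 6q)
(p₁, q₁) = (4, 1.5) − 0.05·(9.5, 13) = (3.525, 0.85)
(p₂, q₂) = (3.525, 0.85) − 0.05·(7.9, 8.625) = (3.13, 0.41875)
(p₃, q₃) = (3.13, 0.41875) − 0.05·(6.67875, 5.6425) = (2.7960625, 0.136625)
∂E/∂p at (2.7960625, 0.136625) = 5.72875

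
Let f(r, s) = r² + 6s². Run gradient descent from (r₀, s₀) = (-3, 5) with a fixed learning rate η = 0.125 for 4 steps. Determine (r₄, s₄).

∇f = (2r, 12s)
(r₁, s₁) = (-3, 5) − 0.125·(-6, 60) = (-2.25, -2.5)
(r₂, s₂) = (-2.25, -2.5) − 0.125·(-4.5, -30) = (-1.6875, 1.25)
(r₃, s₃) = (-1.6875, 1.25) − 0.125·(-3.375, 15) = (-1.265625, -0.625)
(r₄, s₄) = (-1.265625, -0.625) − 0.125·(-2.53125, -7.5) = (-0.94921875, 0.3125)

(-0.94921875, 0.3125)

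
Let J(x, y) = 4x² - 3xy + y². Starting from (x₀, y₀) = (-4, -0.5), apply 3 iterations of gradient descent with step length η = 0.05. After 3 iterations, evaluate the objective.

2.566774828125

∇J = (8x - 3y, -3x + 2y)
(x₁, y₁) = (-4, -0.5) − 0.05·(-30.5, 11) = (-2.475, -1.05)
(x₂, y₂) = (-2.475, -1.05) − 0.05·(-16.65, 5.325) = (-1.6425, -1.31625)
(x₃, y₃) = (-1.6425, -1.31625) − 0.05·(-9.19125, 2.295) = (-1.1829375, -1.431)
J(-1.1829375, -1.431) = 2.566774828125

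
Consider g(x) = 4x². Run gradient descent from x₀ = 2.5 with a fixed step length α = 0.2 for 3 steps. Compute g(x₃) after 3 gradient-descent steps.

1.1664

g′(x) = 8x
x₁ = 2.5 − 0.2·20 = -1.5
x₂ = -1.5 − 0.2·(-12) = 0.9
x₃ = 0.9 − 0.2·7.2 = -0.54
g(-0.54) = 1.1664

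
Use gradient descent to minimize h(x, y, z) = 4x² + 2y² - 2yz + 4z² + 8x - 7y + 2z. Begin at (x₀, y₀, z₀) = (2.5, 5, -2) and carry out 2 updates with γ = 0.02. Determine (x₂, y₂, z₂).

(1.4696, 4.3664, -1.1304)

∇h = (8x + 8, 4y - 2z - 7, -2y + 8z + 2)
Step 1: at (2.5, 5, -2), ∇h = (28, 17, -24) → (2.5, 5, -2) − 0.02·(28, 17, -24) = (1.94, 4.66, -1.52)
Step 2: at (1.94, 4.66, -1.52), ∇h = (23.52, 14.68, -19.48) → (1.94, 4.66, -1.52) − 0.02·(23.52, 14.68, -19.48) = (1.4696, 4.3664, -1.1304)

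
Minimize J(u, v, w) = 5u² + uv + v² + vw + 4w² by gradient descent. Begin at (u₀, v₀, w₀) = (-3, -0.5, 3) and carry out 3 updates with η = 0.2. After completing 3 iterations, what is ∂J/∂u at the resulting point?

∇J = (10u + v, u + 2v + w, v + 8w)
(u₁, v₁, w₁) = (-3, -0.5, 3) − 0.2·(-30.5, -1, 23.5) = (3.1, -0.3, -1.7)
(u₂, v₂, w₂) = (3.1, -0.3, -1.7) − 0.2·(30.7, 0.8, -13.9) = (-3.04, -0.46, 1.08)
(u₃, v₃, w₃) = (-3.04, -0.46, 1.08) − 0.2·(-30.86, -2.88, 8.18) = (3.132, 0.116, -0.556)
∂J/∂u at (3.132, 0.116, -0.556) = 31.436

31.436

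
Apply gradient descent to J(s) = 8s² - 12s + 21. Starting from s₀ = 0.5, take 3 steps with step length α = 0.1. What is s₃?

J′(s) = 16s - 12
Step 1: J′(0.5) = -4; s₁ = 0.5 − 0.1·(-4) = 0.9
Step 2: J′(0.9) = 2.4; s₂ = 0.9 − 0.1·2.4 = 0.66
Step 3: J′(0.66) = -1.44; s₃ = 0.66 − 0.1·(-1.44) = 0.804

0.804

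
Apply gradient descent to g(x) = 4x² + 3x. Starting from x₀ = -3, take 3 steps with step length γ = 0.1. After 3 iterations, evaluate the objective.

-0.560736

g′(x) = 8x + 3
Step 1: g′(-3) = -21; x₁ = -3 − 0.1·(-21) = -0.9
Step 2: g′(-0.9) = -4.2; x₂ = -0.9 − 0.1·(-4.2) = -0.48
Step 3: g′(-0.48) = -0.84; x₃ = -0.48 − 0.1·(-0.84) = -0.396
g(-0.396) = -0.560736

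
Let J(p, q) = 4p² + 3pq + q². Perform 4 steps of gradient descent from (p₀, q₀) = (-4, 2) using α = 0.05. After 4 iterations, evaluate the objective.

∇J = (8p + 3q, 3p + 2q)
Step 1: at (-4, 2), ∇J = (-26, -8) → (-4, 2) − 0.05·(-26, -8) = (-2.7, 2.4)
Step 2: at (-2.7, 2.4), ∇J = (-14.4, -3.3) → (-2.7, 2.4) − 0.05·(-14.4, -3.3) = (-1.98, 2.565)
Step 3: at (-1.98, 2.565), ∇J = (-8.145, -0.81) → (-1.98, 2.565) − 0.05·(-8.145, -0.81) = (-1.57275, 2.6055)
Step 4: at (-1.57275, 2.6055), ∇J = (-4.7655, 0.49275) → (-1.57275, 2.6055) − 0.05·(-4.7655, 0.49275) = (-1.334475, 2.5808625)
J(-1.334475, 2.5808625) = 3.45185589234375

3.45185589234375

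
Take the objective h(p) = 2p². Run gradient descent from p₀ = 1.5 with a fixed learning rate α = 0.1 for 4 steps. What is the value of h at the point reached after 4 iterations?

0.07558272

h′(p) = 4p
p₁ = 1.5 − 0.1·6 = 0.9
p₂ = 0.9 − 0.1·3.6 = 0.54
p₃ = 0.54 − 0.1·2.16 = 0.324
p₄ = 0.324 − 0.1·1.296 = 0.1944
h(0.1944) = 0.07558272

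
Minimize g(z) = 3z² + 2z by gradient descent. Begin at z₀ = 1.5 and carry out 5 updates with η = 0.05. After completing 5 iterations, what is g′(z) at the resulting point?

g′(z) = 6z + 2
z₁ = 1.5 − 0.05·11 = 0.95
z₂ = 0.95 − 0.05·7.7 = 0.565
z₃ = 0.565 − 0.05·5.39 = 0.2955
z₄ = 0.2955 − 0.05·3.773 = 0.10685
z₅ = 0.10685 − 0.05·2.6411 = -0.025205
g′(z) at (-0.025205) = 1.84877

1.84877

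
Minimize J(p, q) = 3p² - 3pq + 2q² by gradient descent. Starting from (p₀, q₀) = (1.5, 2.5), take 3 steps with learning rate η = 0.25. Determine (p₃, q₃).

∇J = (6p - 3q, -3p + 4q)
(p₁, q₁) = (1.5, 2.5) − 0.25·(1.5, 5.5) = (1.125, 1.125)
(p₂, q₂) = (1.125, 1.125) − 0.25·(3.375, 1.125) = (0.28125, 0.84375)
(p₃, q₃) = (0.28125, 0.84375) − 0.25·(-0.84375, 2.53125) = (0.4921875, 0.2109375)

(0.4921875, 0.2109375)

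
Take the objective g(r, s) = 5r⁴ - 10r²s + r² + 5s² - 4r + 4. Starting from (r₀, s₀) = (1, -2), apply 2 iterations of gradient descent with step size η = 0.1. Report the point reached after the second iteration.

(208.144, 23.04)

∇g = (20r³ - 20rs + 2r - 4, -10r² + 10s)
Step 1: at (1, -2), ∇g = (58, -30) → (1, -2) − 0.1·(58, -30) = (-4.8, 1)
Step 2: at (-4.8, 1), ∇g = (-2129.44, -220.4) → (-4.8, 1) − 0.1·(-2129.44, -220.4) = (208.144, 23.04)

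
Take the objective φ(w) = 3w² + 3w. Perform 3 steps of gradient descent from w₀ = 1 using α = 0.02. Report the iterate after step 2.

0.6616

φ′(w) = 6w + 3
Step 1: φ′(1) = 9; w₁ = 1 − 0.02·9 = 0.82
Step 2: φ′(0.82) = 7.92; w₂ = 0.82 − 0.02·7.92 = 0.6616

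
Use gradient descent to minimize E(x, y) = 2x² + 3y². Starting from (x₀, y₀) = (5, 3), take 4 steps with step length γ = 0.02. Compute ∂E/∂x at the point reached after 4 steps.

∇E = (4x, 6y)
Step 1: at (5, 3), ∇E = (20, 18) → (5, 3) − 0.02·(20, 18) = (4.6, 2.64)
Step 2: at (4.6, 2.64), ∇E = (18.4, 15.84) → (4.6, 2.64) − 0.02·(18.4, 15.84) = (4.232, 2.3232)
Step 3: at (4.232, 2.3232), ∇E = (16.928, 13.9392) → (4.232, 2.3232) − 0.02·(16.928, 13.9392) = (3.89344, 2.044416)
Step 4: at (3.89344, 2.044416), ∇E = (15.57376, 12.266496) → (3.89344, 2.044416) − 0.02·(15.57376, 12.266496) = (3.5819648, 1.79908608)
∂E/∂x at (3.5819648, 1.79908608) = 14.3278592

14.3278592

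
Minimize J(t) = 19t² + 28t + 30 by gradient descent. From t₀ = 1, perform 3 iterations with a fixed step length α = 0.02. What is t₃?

J′(t) = 38t + 28
t₁ = 1 − 0.02·66 = -0.32
t₂ = -0.32 − 0.02·15.84 = -0.6368
t₃ = -0.6368 − 0.02·3.8016 = -0.712832

-0.712832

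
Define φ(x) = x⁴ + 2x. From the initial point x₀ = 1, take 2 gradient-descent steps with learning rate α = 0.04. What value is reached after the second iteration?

φ′(x) = 4x³ + 2
x₁ = 1 − 0.04·6 = 0.76
x₂ = 0.76 − 0.04·3.755904 = 0.60976384

0.60976384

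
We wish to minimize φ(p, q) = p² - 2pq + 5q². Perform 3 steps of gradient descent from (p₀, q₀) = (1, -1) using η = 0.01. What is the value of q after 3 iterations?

∇φ = (2p - 2q, -2p + 10q)
(p₁, q₁) = (1, -1) − 0.01·(4, -12) = (0.96, -0.88)
(p₂, q₂) = (0.96, -0.88) − 0.01·(3.68, -10.72) = (0.9232, -0.7728)
(p₃, q₃) = (0.9232, -0.7728) − 0.01·(3.392, -9.5744) = (0.88928, -0.677056)
q = -0.677056

-0.677056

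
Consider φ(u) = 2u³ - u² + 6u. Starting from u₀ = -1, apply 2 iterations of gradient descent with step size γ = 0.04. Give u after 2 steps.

φ′(u) = 6u² - 2u + 6
Step 1: φ′(-1) = 14; u₁ = -1 − 0.04·14 = -1.56
Step 2: φ′(-1.56) = 23.7216; u₂ = -1.56 − 0.04·23.7216 = -2.508864

-2.508864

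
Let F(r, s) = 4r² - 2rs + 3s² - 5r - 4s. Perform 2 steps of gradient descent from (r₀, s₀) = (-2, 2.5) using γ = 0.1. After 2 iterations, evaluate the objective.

∇F = (8r - 2s - 5, -2r + 6s - 4)
(r₁, s₁) = (-2, 2.5) − 0.1·(-26, 15) = (0.6, 1)
(r₂, s₂) = (0.6, 1) − 0.1·(-2.2, 0.8) = (0.82, 0.92)
F(0.82, 0.92) = -4.06

-4.06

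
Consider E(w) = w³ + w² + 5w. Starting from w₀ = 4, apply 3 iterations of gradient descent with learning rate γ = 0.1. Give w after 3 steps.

E′(w) = 3w² + 2w + 5
w₁ = 4 − 0.1·61 = -2.1
w₂ = -2.1 − 0.1·14.03 = -3.503
w₃ = -3.503 − 0.1·34.807027 = -6.9837027

-6.9837027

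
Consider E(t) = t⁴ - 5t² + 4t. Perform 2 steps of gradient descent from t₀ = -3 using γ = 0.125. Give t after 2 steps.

-108.5078125

E′(t) = 4t³ - 10t + 4
t₁ = -3 − 0.125·(-74) = 6.25
t₂ = 6.25 − 0.125·918.0625 = -108.5078125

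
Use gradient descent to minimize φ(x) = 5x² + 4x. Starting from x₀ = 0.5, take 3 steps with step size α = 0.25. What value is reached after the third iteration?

φ′(x) = 10x + 4
Step 1: φ′(0.5) = 9; x₁ = 0.5 − 0.25·9 = -1.75
Step 2: φ′(-1.75) = -13.5; x₂ = -1.75 − 0.25·(-13.5) = 1.625
Step 3: φ′(1.625) = 20.25; x₃ = 1.625 − 0.25·20.25 = -3.4375

-3.4375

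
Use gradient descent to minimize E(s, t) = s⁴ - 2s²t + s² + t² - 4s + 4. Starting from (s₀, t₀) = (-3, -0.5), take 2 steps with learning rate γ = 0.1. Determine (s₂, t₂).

∇E = (4s³ - 4st + 2s - 4, -2s² + 2t)
(s₁, t₁) = (-3, -0.5) − 0.1·(-124, -19) = (9.4, 1.4)
(s₂, t₂) = (9.4, 1.4) − 0.1·(3284.496, -173.92) = (-319.0496, 18.792)

(-319.0496, 18.792)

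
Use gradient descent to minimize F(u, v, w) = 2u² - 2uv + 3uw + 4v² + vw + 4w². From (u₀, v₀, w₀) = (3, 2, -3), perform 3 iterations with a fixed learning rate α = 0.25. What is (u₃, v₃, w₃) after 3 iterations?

(2.71875, -0.65625, 2.46875)

∇F = (4u - 2v + 3w, -2u + 8v + w, 3u + v + 8w)
Step 1: at (3, 2, -3), ∇F = (-1, 7, -13) → (3, 2, -3) − 0.25·(-1, 7, -13) = (3.25, 0.25, 0.25)
Step 2: at (3.25, 0.25, 0.25), ∇F = (13.25, -4.25, 12) → (3.25, 0.25, 0.25) − 0.25·(13.25, -4.25, 12) = (-0.0625, 1.3125, -2.75)
Step 3: at (-0.0625, 1.3125, -2.75), ∇F = (-11.125, 7.875, -20.875) → (-0.0625, 1.3125, -2.75) − 0.25·(-11.125, 7.875, -20.875) = (2.71875, -0.65625, 2.46875)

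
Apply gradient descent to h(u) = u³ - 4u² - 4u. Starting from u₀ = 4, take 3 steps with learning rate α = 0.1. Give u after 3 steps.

h′(u) = 3u² - 8u - 4
Step 1: h′(4) = 12; u₁ = 4 − 0.1·12 = 2.8
Step 2: h′(2.8) = -2.88; u₂ = 2.8 − 0.1·(-2.88) = 3.088
Step 3: h′(3.088) = -0.096768; u₃ = 3.088 − 0.1·(-0.096768) = 3.0976768

3.0976768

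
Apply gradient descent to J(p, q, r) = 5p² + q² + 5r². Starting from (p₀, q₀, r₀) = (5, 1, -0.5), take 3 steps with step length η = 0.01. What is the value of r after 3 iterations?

∇J = (10p, 2q, 10r)
Step 1: at (5, 1, -0.5), ∇J = (50, 2, -5) → (5, 1, -0.5) − 0.01·(50, 2, -5) = (4.5, 0.98, -0.45)
Step 2: at (4.5, 0.98, -0.45), ∇J = (45, 1.96, -4.5) → (4.5, 0.98, -0.45) − 0.01·(45, 1.96, -4.5) = (4.05, 0.9604, -0.405)
Step 3: at (4.05, 0.9604, -0.405), ∇J = (40.5, 1.9208, -4.05) → (4.05, 0.9604, -0.405) − 0.01·(40.5, 1.9208, -4.05) = (3.645, 0.941192, -0.3645)
r = -0.3645

-0.3645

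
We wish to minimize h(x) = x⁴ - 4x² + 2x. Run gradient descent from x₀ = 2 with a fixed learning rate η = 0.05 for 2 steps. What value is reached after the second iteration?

1.1738

h′(x) = 4x³ - 8x + 2
x₁ = 2 − 0.05·18 = 1.1
x₂ = 1.1 − 0.05·(-1.476) = 1.1738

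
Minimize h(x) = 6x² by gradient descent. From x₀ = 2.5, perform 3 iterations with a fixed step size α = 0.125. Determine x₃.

-0.3125

h′(x) = 12x
Step 1: h′(2.5) = 30; x₁ = 2.5 − 0.125·30 = -1.25
Step 2: h′(-1.25) = -15; x₂ = -1.25 − 0.125·(-15) = 0.625
Step 3: h′(0.625) = 7.5; x₃ = 0.625 − 0.125·7.5 = -0.3125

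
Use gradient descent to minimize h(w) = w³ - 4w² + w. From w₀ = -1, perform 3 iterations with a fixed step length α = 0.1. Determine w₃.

h′(w) = 3w² - 8w + 1
Step 1: h′(-1) = 12; w₁ = -1 − 0.1·12 = -2.2
Step 2: h′(-2.2) = 33.12; w₂ = -2.2 − 0.1·33.12 = -5.512
Step 3: h′(-5.512) = 136.242432; w₃ = -5.512 − 0.1·136.242432 = -19.1362432

-19.1362432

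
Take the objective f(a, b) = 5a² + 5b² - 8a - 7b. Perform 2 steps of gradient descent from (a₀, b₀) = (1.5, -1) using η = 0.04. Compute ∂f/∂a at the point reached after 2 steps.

∇f = (10a - 8, 10b - 7)
(a₁, b₁) = (1.5, -1) − 0.04·(7, -17) = (1.22, -0.32)
(a₂, b₂) = (1.22, -0.32) − 0.04·(4.2, -10.2) = (1.052, 0.088)
∂f/∂a at (1.052, 0.088) = 2.52

2.52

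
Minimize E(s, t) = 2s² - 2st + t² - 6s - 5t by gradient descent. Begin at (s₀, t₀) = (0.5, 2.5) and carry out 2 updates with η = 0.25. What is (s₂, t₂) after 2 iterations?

(2.875, 4)

∇E = (4s - 2t - 6, -2s + 2t - 5)
Step 1: at (0.5, 2.5), ∇E = (-9, -1) → (0.5, 2.5) − 0.25·(-9, -1) = (2.75, 2.75)
Step 2: at (2.75, 2.75), ∇E = (-0.5, -5) → (2.75, 2.75) − 0.25·(-0.5, -5) = (2.875, 4)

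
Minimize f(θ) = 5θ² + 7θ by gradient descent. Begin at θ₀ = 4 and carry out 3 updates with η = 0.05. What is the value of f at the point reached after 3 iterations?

-0.72421875

f′(θ) = 10θ + 7
θ₁ = 4 − 0.05·47 = 1.65
θ₂ = 1.65 − 0.05·23.5 = 0.475
θ₃ = 0.475 − 0.05·11.75 = -0.1125
f(-0.1125) = -0.72421875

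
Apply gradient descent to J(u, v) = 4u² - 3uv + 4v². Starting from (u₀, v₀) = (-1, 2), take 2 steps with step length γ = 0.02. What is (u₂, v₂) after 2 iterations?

(-0.5076, 1.3176)

∇J = (8u - 3v, -3u + 8v)
Step 1: at (-1, 2), ∇J = (-14, 19) → (-1, 2) − 0.02·(-14, 19) = (-0.72, 1.62)
Step 2: at (-0.72, 1.62), ∇J = (-10.62, 15.12) → (-0.72, 1.62) − 0.02·(-10.62, 15.12) = (-0.5076, 1.3176)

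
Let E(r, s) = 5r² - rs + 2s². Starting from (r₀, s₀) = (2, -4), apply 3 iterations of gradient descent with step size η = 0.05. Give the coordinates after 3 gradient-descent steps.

(0.0005, -1.93975)

∇E = (10r - s, -r + 4s)
(r₁, s₁) = (2, -4) − 0.05·(24, -18) = (0.8, -3.1)
(r₂, s₂) = (0.8, -3.1) − 0.05·(11.1, -13.2) = (0.245, -2.44)
(r₃, s₃) = (0.245, -2.44) − 0.05·(4.89, -10.005) = (0.0005, -1.93975)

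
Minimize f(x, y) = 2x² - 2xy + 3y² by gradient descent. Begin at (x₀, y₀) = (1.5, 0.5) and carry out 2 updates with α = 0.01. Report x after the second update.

1.402

∇f = (4x - 2y, -2x + 6y)
(x₁, y₁) = (1.5, 0.5) − 0.01·(5, 0) = (1.45, 0.5)
(x₂, y₂) = (1.45, 0.5) − 0.01·(4.8, 0.1) = (1.402, 0.499)
x = 1.402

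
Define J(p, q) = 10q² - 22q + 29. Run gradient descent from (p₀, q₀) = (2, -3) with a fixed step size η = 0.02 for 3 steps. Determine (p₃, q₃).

∇J = (0, 20q - 22)
Step 1: at (2, -3), ∇J = (0, -82) → (2, -3) − 0.02·(0, -82) = (2, -1.36)
Step 2: at (2, -1.36), ∇J = (0, -49.2) → (2, -1.36) − 0.02·(0, -49.2) = (2, -0.376)
Step 3: at (2, -0.376), ∇J = (0, -29.52) → (2, -0.376) − 0.02·(0, -29.52) = (2, 0.2144)

(2, 0.2144)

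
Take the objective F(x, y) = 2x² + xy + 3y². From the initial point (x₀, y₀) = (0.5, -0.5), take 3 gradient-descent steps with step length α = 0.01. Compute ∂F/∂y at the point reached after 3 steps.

∇F = (4x + y, x + 6y)
Step 1: at (0.5, -0.5), ∇F = (1.5, -2.5) → (0.5, -0.5) − 0.01·(1.5, -2.5) = (0.485, -0.475)
Step 2: at (0.485, -0.475), ∇F = (1.465, -2.365) → (0.485, -0.475) − 0.01·(1.465, -2.365) = (0.47035, -0.45135)
Step 3: at (0.47035, -0.45135), ∇F = (1.43005, -2.23775) → (0.47035, -0.45135) − 0.01·(1.43005, -2.23775) = (0.4560495, -0.4289725)
∂F/∂y at (0.4560495, -0.4289725) = -2.1177855

-2.1177855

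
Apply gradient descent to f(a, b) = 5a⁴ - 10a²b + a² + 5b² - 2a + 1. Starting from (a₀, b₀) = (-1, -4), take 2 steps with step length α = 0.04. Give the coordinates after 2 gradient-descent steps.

(-27.3123968, 2.79424)

∇f = (20a³ - 20ab + 2a - 2, -10a² + 10b)
Step 1: at (-1, -4), ∇f = (-104, -50) → (-1, -4) − 0.04·(-104, -50) = (3.16, -2)
Step 2: at (3.16, -2), ∇f = (761.80992, -119.856) → (3.16, -2) − 0.04·(761.80992, -119.856) = (-27.3123968, 2.79424)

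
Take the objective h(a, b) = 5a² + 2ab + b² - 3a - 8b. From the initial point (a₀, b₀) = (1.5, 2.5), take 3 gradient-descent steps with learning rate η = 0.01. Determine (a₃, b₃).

(1.039232, 2.509792)

∇h = (10a + 2b - 3, 2a + 2b - 8)
Step 1: at (1.5, 2.5), ∇h = (17, 0) → (1.5, 2.5) − 0.01·(17, 0) = (1.33, 2.5)
Step 2: at (1.33, 2.5), ∇h = (15.3, -0.34) → (1.33, 2.5) − 0.01·(15.3, -0.34) = (1.177, 2.5034)
Step 3: at (1.177, 2.5034), ∇h = (13.7768, -0.6392) → (1.177, 2.5034) − 0.01·(13.7768, -0.6392) = (1.039232, 2.509792)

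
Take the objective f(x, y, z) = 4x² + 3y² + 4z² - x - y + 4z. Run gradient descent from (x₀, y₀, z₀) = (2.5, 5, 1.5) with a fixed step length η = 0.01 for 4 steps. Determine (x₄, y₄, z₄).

(1.82643328, 3.94028664, 0.93278592)

∇f = (8x - 1, 6y - 1, 8z + 4)
(x₁, y₁, z₁) = (2.5, 5, 1.5) − 0.01·(19, 29, 16) = (2.31, 4.71, 1.34)
(x₂, y₂, z₂) = (2.31, 4.71, 1.34) − 0.01·(17.48, 27.26, 14.72) = (2.1352, 4.4374, 1.1928)
(x₃, y₃, z₃) = (2.1352, 4.4374, 1.1928) − 0.01·(16.0816, 25.6244, 13.5424) = (1.974384, 4.181156, 1.057376)
(x₄, y₄, z₄) = (1.974384, 4.181156, 1.057376) − 0.01·(14.795072, 24.086936, 12.459008) = (1.82643328, 3.94028664, 0.93278592)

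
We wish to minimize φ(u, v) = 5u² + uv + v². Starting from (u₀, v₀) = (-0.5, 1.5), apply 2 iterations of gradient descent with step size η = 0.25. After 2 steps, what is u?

-0.78125

∇φ = (10u + v, u + 2v)
Step 1: at (-0.5, 1.5), ∇φ = (-3.5, 2.5) → (-0.5, 1.5) − 0.25·(-3.5, 2.5) = (0.375, 0.875)
Step 2: at (0.375, 0.875), ∇φ = (4.625, 2.125) → (0.375, 0.875) − 0.25·(4.625, 2.125) = (-0.78125, 0.34375)
u = -0.78125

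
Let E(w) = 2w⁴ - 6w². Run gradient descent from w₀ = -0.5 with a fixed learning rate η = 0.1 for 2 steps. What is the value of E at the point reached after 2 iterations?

-4.0768

E′(w) = 8w³ - 12w
w₁ = -0.5 − 0.1·5 = -1
w₂ = -1 − 0.1·4 = -1.4
E(-1.4) = -4.0768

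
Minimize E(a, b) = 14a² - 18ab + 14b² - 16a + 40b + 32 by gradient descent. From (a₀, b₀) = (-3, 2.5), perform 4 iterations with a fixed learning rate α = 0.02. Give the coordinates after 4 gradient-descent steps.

(-0.20232192, -1.41943808)

∇E = (28a - 18b - 16, -18a + 28b + 40)
(a₁, b₁) = (-3, 2.5) − 0.02·(-145, 164) = (-0.1, -0.78)
(a₂, b₂) = (-0.1, -0.78) − 0.02·(-4.76, 19.96) = (-0.0048, -1.1792)
(a₃, b₃) = (-0.0048, -1.1792) − 0.02·(5.0912, 7.0688) = (-0.106624, -1.320576)
(a₄, b₄) = (-0.106624, -1.320576) − 0.02·(4.784896, 4.943104) = (-0.20232192, -1.41943808)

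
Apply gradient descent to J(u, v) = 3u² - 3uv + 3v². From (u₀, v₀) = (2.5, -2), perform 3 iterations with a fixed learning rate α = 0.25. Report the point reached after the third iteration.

∇J = (6u - 3v, -3u + 6v)
(u₁, v₁) = (2.5, -2) − 0.25·(21, -19.5) = (-2.75, 2.875)
(u₂, v₂) = (-2.75, 2.875) − 0.25·(-25.125, 25.5) = (3.53125, -3.5)
(u₃, v₃) = (3.53125, -3.5) − 0.25·(31.6875, -31.59375) = (-4.390625, 4.3984375)

(-4.390625, 4.3984375)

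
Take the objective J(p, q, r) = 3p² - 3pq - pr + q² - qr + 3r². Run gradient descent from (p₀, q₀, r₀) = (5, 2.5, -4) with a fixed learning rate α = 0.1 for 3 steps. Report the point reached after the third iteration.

∇J = (6p - 3q - r, -3p + 2q - r, -p - q + 6r)
Step 1: at (5, 2.5, -4), ∇J = (26.5, -6, -31.5) → (5, 2.5, -4) − 0.1·(26.5, -6, -31.5) = (2.35, 3.1, -0.85)
Step 2: at (2.35, 3.1, -0.85), ∇J = (5.65, 0, -10.55) → (2.35, 3.1, -0.85) − 0.1·(5.65, 0, -10.55) = (1.785, 3.1, 0.205)
Step 3: at (1.785, 3.1, 0.205), ∇J = (1.205, 0.64, -3.655) → (1.785, 3.1, 0.205) − 0.1·(1.205, 0.64, -3.655) = (1.6645, 3.036, 0.5705)

(1.6645, 3.036, 0.5705)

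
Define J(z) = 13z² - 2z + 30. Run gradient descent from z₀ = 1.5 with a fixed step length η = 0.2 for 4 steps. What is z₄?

442.8952

J′(z) = 26z - 2
z₁ = 1.5 − 0.2·37 = -5.9
z₂ = -5.9 − 0.2·(-155.4) = 25.18
z₃ = 25.18 − 0.2·652.68 = -105.356
z₄ = -105.356 − 0.2·(-2741.256) = 442.8952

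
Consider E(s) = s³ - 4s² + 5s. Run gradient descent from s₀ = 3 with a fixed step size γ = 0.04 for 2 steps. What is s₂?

E′(s) = 3s² - 8s + 5
s₁ = 3 − 0.04·8 = 2.68
s₂ = 2.68 − 0.04·5.1072 = 2.475712

2.475712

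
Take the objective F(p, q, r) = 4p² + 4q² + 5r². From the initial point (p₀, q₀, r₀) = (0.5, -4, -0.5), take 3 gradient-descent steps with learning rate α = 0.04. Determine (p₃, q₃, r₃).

(0.157216, -1.257728, -0.108)

∇F = (8p, 8q, 10r)
(p₁, q₁, r₁) = (0.5, -4, -0.5) − 0.04·(4, -32, -5) = (0.34, -2.72, -0.3)
(p₂, q₂, r₂) = (0.34, -2.72, -0.3) − 0.04·(2.72, -21.76, -3) = (0.2312, -1.8496, -0.18)
(p₃, q₃, r₃) = (0.2312, -1.8496, -0.18) − 0.04·(1.8496, -14.7968, -1.8) = (0.157216, -1.257728, -0.108)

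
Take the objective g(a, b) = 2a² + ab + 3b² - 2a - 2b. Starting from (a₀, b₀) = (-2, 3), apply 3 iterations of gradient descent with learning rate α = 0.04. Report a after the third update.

-1.228544

∇g = (4a + b - 2, a + 6b - 2)
Step 1: at (-2, 3), ∇g = (-7, 14) → (-2, 3) − 0.04·(-7, 14) = (-1.72, 2.44)
Step 2: at (-1.72, 2.44), ∇g = (-6.44, 10.92) → (-1.72, 2.44) − 0.04·(-6.44, 10.92) = (-1.4624, 2.0032)
Step 3: at (-1.4624, 2.0032), ∇g = (-5.8464, 8.5568) → (-1.4624, 2.0032) − 0.04·(-5.8464, 8.5568) = (-1.228544, 1.660928)
a = -1.228544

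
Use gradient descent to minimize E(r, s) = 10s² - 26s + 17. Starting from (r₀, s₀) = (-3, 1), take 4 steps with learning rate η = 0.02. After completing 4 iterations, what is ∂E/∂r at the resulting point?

∇E = (0, 20s - 26)
(r₁, s₁) = (-3, 1) − 0.02·(0, -6) = (-3, 1.12)
(r₂, s₂) = (-3, 1.12) − 0.02·(0, -3.6) = (-3, 1.192)
(r₃, s₃) = (-3, 1.192) − 0.02·(0, -2.16) = (-3, 1.2352)
(r₄, s₄) = (-3, 1.2352) − 0.02·(0, -1.296) = (-3, 1.26112)
∂E/∂r at (-3, 1.26112) = 0

0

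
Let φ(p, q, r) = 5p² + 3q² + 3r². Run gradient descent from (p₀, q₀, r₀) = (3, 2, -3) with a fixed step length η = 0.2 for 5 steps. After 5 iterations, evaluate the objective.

45.0000039936

∇φ = (10p, 6q, 6r)
(p₁, q₁, r₁) = (3, 2, -3) − 0.2·(30, 12, -18) = (-3, -0.4, 0.6)
(p₂, q₂, r₂) = (-3, -0.4, 0.6) − 0.2·(-30, -2.4, 3.6) = (3, 0.08, -0.12)
(p₃, q₃, r₃) = (3, 0.08, -0.12) − 0.2·(30, 0.48, -0.72) = (-3, -0.016, 0.024)
(p₄, q₄, r₄) = (-3, -0.016, 0.024) − 0.2·(-30, -0.096, 0.144) = (3, 0.0032, -0.0048)
(p₅, q₅, r₅) = (3, 0.0032, -0.0048) − 0.2·(30, 0.0192, -0.0288) = (-3, -0.00064, 0.00096)
φ(-3, -0.00064, 0.00096) = 45.0000039936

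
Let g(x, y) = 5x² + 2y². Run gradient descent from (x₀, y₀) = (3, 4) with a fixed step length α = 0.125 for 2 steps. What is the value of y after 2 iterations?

1

∇g = (10x, 4y)
(x₁, y₁) = (3, 4) − 0.125·(30, 16) = (-0.75, 2)
(x₂, y₂) = (-0.75, 2) − 0.125·(-7.5, 8) = (0.1875, 1)
y = 1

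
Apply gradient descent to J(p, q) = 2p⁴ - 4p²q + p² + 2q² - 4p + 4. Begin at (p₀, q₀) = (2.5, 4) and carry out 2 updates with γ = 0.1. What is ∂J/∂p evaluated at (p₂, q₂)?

∇J = (8p³ - 8pq + 2p - 4, -4p² + 4q)
Step 1: at (2.5, 4), ∇J = (46, -9) → (2.5, 4) − 0.1·(46, -9) = (-2.1, 4.9)
Step 2: at (-2.1, 4.9), ∇J = (0.032, 1.96) → (-2.1, 4.9) − 0.1·(0.032, 1.96) = (-2.1032, 4.704)
∂J/∂p at (-2.1032, 4.704) = -3.485981958144

-3.485981958144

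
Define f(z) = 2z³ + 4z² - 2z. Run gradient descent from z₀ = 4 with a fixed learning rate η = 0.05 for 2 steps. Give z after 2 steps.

-2.867

f′(z) = 6z² + 8z - 2
Step 1: f′(4) = 126; z₁ = 4 − 0.05·126 = -2.3
Step 2: f′(-2.3) = 11.34; z₂ = -2.3 − 0.05·11.34 = -2.867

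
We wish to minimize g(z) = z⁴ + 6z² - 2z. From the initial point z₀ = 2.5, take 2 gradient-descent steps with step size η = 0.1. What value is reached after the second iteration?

113.91455

g′(z) = 4z³ + 12z - 2
Step 1: g′(2.5) = 90.5; z₁ = 2.5 − 0.1·90.5 = -6.55
Step 2: g′(-6.55) = -1204.6455; z₂ = -6.55 − 0.1·(-1204.6455) = 113.91455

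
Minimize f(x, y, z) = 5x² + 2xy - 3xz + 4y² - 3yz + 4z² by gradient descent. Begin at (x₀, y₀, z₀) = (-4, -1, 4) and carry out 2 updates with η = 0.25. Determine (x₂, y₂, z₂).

(-23.0625, -16.5625, 19.375)

∇f = (10x + 2y - 3z, 2x + 8y - 3z, -3x - 3y + 8z)
(x₁, y₁, z₁) = (-4, -1, 4) − 0.25·(-54, -28, 47) = (9.5, 6, -7.75)
(x₂, y₂, z₂) = (9.5, 6, -7.75) − 0.25·(130.25, 90.25, -108.5) = (-23.0625, -16.5625, 19.375)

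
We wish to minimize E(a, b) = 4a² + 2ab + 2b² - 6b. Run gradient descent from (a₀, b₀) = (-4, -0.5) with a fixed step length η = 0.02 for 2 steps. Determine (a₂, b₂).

(-2.7984, 0.088)

∇E = (8a + 2b, 2a + 4b - 6)
(a₁, b₁) = (-4, -0.5) − 0.02·(-33, -16) = (-3.34, -0.18)
(a₂, b₂) = (-3.34, -0.18) − 0.02·(-27.08, -13.4) = (-2.7984, 0.088)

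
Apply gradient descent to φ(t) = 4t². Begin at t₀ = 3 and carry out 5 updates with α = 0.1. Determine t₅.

0.00096

φ′(t) = 8t
t₁ = 3 − 0.1·24 = 0.6
t₂ = 0.6 − 0.1·4.8 = 0.12
t₃ = 0.12 − 0.1·0.96 = 0.024
t₄ = 0.024 − 0.1·0.192 = 0.0048
t₅ = 0.0048 − 0.1·0.0384 = 0.00096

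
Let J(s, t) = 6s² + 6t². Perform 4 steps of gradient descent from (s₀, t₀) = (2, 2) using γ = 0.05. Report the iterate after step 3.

∇J = (12s, 12t)
Step 1: at (2, 2), ∇J = (24, 24) → (2, 2) − 0.05·(24, 24) = (0.8, 0.8)
Step 2: at (0.8, 0.8), ∇J = (9.6, 9.6) → (0.8, 0.8) − 0.05·(9.6, 9.6) = (0.32, 0.32)
Step 3: at (0.32, 0.32), ∇J = (3.84, 3.84) → (0.32, 0.32) − 0.05·(3.84, 3.84) = (0.128, 0.128)

(0.128, 0.128)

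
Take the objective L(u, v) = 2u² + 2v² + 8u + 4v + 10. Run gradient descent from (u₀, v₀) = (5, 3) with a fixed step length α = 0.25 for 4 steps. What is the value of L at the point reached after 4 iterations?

0

∇L = (4u + 8, 4v + 4)
Step 1: at (5, 3), ∇L = (28, 16) → (5, 3) − 0.25·(28, 16) = (-2, -1)
Step 2: at (-2, -1), ∇L = (0, 0) → (-2, -1) − 0.25·(0, 0) = (-2, -1)
Step 3: at (-2, -1), ∇L = (0, 0) → (-2, -1) − 0.25·(0, 0) = (-2, -1)
Step 4: at (-2, -1), ∇L = (0, 0) → (-2, -1) − 0.25·(0, 0) = (-2, -1)
L(-2, -1) = 0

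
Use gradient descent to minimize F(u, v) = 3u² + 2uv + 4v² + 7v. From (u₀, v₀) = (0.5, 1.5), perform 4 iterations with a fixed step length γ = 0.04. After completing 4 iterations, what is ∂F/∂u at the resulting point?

∇F = (6u + 2v, 2u + 8v + 7)
Step 1: at (0.5, 1.5), ∇F = (6, 20) → (0.5, 1.5) − 0.04·(6, 20) = (0.26, 0.7)
Step 2: at (0.26, 0.7), ∇F = (2.96, 13.12) → (0.26, 0.7) − 0.04·(2.96, 13.12) = (0.1416, 0.1752)
Step 3: at (0.1416, 0.1752), ∇F = (1.2, 8.6848) → (0.1416, 0.1752) − 0.04·(1.2, 8.6848) = (0.0936, -0.172192)
Step 4: at (0.0936, -0.172192), ∇F = (0.217216, 5.809664) → (0.0936, -0.172192) − 0.04·(0.217216, 5.809664) = (0.08491136, -0.40457856)
∂F/∂u at (0.08491136, -0.40457856) = -0.29968896

-0.29968896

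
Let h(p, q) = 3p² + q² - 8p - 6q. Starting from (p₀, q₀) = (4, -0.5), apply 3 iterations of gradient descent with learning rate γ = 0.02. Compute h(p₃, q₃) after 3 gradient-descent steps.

∇h = (6p - 8, 2q - 6)
Step 1: at (4, -0.5), ∇h = (16, -7) → (4, -0.5) − 0.02·(16, -7) = (3.68, -0.36)
Step 2: at (3.68, -0.36), ∇h = (14.08, -6.72) → (3.68, -0.36) − 0.02·(14.08, -6.72) = (3.3984, -0.2256)
Step 3: at (3.3984, -0.2256), ∇h = (12.3904, -6.4512) → (3.3984, -0.2256) − 0.02·(12.3904, -6.4512) = (3.150592, -0.096576)
h(3.150592, -0.096576) = 5.162736775168

5.162736775168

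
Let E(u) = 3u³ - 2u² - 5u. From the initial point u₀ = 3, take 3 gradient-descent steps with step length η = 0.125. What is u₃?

E′(u) = 9u² - 4u - 5
Step 1: E′(3) = 64; u₁ = 3 − 0.125·64 = -5
Step 2: E′(-5) = 240; u₂ = -5 − 0.125·240 = -35
Step 3: E′(-35) = 11160; u₃ = -35 − 0.125·11160 = -1430

-1430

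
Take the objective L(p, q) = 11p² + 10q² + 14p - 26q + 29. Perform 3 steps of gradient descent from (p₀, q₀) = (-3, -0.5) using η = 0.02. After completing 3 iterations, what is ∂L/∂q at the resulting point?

-7.776

∇L = (22p + 14, 20q - 26)
Step 1: at (-3, -0.5), ∇L = (-52, -36) → (-3, -0.5) − 0.02·(-52, -36) = (-1.96, 0.22)
Step 2: at (-1.96, 0.22), ∇L = (-29.12, -21.6) → (-1.96, 0.22) − 0.02·(-29.12, -21.6) = (-1.3776, 0.652)
Step 3: at (-1.3776, 0.652), ∇L = (-16.3072, -12.96) → (-1.3776, 0.652) − 0.02·(-16.3072, -12.96) = (-1.051456, 0.9112)
∂L/∂q at (-1.051456, 0.9112) = -7.776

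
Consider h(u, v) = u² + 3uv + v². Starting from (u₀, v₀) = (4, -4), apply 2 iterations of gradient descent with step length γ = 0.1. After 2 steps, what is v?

∇h = (2u + 3v, 3u + 2v)
Step 1: at (4, -4), ∇h = (-4, 4) → (4, -4) − 0.1·(-4, 4) = (4.4, -4.4)
Step 2: at (4.4, -4.4), ∇h = (-4.4, 4.4) → (4.4, -4.4) − 0.1·(-4.4, 4.4) = (4.84, -4.84)
v = -4.84

-4.84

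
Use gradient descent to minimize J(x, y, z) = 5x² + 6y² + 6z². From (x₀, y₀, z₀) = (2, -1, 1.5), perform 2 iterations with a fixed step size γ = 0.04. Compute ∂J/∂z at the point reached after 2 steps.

4.8672

∇J = (10x, 12y, 12z)
Step 1: at (2, -1, 1.5), ∇J = (20, -12, 18) → (2, -1, 1.5) − 0.04·(20, -12, 18) = (1.2, -0.52, 0.78)
Step 2: at (1.2, -0.52, 0.78), ∇J = (12, -6.24, 9.36) → (1.2, -0.52, 0.78) − 0.04·(12, -6.24, 9.36) = (0.72, -0.2704, 0.4056)
∂J/∂z at (0.72, -0.2704, 0.4056) = 4.8672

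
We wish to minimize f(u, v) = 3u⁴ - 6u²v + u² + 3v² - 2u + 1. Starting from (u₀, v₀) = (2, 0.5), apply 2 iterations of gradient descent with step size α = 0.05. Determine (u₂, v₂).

(3.1912, 2.672)

∇f = (12u³ - 12uv + 2u - 2, -6u² + 6v)
Step 1: at (2, 0.5), ∇f = (86, -21) → (2, 0.5) − 0.05·(86, -21) = (-2.3, 1.55)
Step 2: at (-2.3, 1.55), ∇f = (-109.824, -22.44) → (-2.3, 1.55) − 0.05·(-109.824, -22.44) = (3.1912, 2.672)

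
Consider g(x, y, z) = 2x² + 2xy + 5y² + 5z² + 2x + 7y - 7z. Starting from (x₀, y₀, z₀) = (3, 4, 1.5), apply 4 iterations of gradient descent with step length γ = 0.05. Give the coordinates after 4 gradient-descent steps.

∇g = (4x + 2y + 2, 2x + 10y + 7, 10z - 7)
(x₁, y₁, z₁) = (3, 4, 1.5) − 0.05·(22, 53, 8) = (1.9, 1.35, 1.1)
(x₂, y₂, z₂) = (1.9, 1.35, 1.1) − 0.05·(12.3, 24.3, 4) = (1.285, 0.135, 0.9)
(x₃, y₃, z₃) = (1.285, 0.135, 0.9) − 0.05·(7.41, 10.92, 2) = (0.9145, -0.411, 0.8)
(x₄, y₄, z₄) = (0.9145, -0.411, 0.8) − 0.05·(4.836, 4.719, 1) = (0.6727, -0.64695, 0.75)

(0.6727, -0.64695, 0.75)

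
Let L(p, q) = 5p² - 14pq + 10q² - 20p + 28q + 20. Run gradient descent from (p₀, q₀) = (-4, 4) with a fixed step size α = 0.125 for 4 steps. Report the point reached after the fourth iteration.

(-216.2265625, 305.4453125)

∇L = (10p - 14q - 20, -14p + 20q + 28)
(p₁, q₁) = (-4, 4) − 0.125·(-116, 164) = (10.5, -16.5)
(p₂, q₂) = (10.5, -16.5) − 0.125·(316, -449) = (-29, 39.625)
(p₃, q₃) = (-29, 39.625) − 0.125·(-864.75, 1226.5) = (79.09375, -113.6875)
(p₄, q₄) = (79.09375, -113.6875) − 0.125·(2362.5625, -3353.0625) = (-216.2265625, 305.4453125)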